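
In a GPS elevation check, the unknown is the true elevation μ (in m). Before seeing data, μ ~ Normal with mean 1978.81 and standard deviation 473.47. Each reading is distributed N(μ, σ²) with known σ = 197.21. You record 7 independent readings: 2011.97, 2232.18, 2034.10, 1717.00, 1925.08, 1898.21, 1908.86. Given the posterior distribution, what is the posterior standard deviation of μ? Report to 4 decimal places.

73.6315

For Normal data with known variance σ², a Normal(μ₀, σ₀²) prior on μ is conjugate. Posterior precision = 1/σ₀² + n/σ²; posterior mean is the precision-weighted average of μ₀ and x̄.
σ₀² = 473.47² = 224173.8409, σ² = 197.21² = 38891.7841; σ² + n·σ₀² = 38891.7841 + 7·224173.8409 = 1608108.6704.
Posterior precision = 1/σ₀² + n/σ² = 1/224173.8409 + 7/38891.7841 = (σ² + n·σ₀²)/(σ₀²σ²) = 1608108.6704/(224173.8409·38891.7841); posterior variance σₙ² = σ₀²σ²/(σ² + n·σ₀²) = 224173.8409·38891.7841/1608108.6704 = 5421.599163.
Posterior SD = √σₙ² = √(224173.8409·38891.7841/1608108.6704) = 73.6315.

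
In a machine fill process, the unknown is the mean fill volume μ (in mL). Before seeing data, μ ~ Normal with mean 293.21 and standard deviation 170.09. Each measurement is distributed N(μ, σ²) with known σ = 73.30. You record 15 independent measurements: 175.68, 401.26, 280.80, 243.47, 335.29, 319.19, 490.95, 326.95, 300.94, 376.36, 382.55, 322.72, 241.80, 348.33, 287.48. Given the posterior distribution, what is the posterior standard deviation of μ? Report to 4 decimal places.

For Normal data with known variance σ², a Normal(μ₀, σ₀²) prior on μ is conjugate. Posterior precision = 1/σ₀² + n/σ²; posterior mean is the precision-weighted average of μ₀ and x̄.
σ₀² = 170.09² = 28930.6081, σ² = 73.30² = 5372.89; σ² + n·σ₀² = 5372.89 + 15·28930.6081 = 439332.0115.
Posterior precision = 1/σ₀² + n/σ² = 1/28930.6081 + 15/5372.89 = (σ² + n·σ₀²)/(σ₀²σ²) = 439332.0115/(28930.6081·5372.89); posterior variance σₙ² = σ₀²σ²/(σ² + n·σ₀²) = 28930.6081·5372.89/439332.0115 = 353.812085.
Posterior SD = √σₙ² = √(28930.6081·5372.89/439332.0115) = 18.8099.

18.8099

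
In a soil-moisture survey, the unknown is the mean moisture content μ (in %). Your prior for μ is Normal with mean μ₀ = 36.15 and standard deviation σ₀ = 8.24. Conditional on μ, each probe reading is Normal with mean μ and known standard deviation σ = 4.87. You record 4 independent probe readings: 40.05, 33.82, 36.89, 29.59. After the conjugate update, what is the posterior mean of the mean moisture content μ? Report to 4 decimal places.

35.1728

For Normal data with known variance σ², a Normal(μ₀, σ₀²) prior on μ is conjugate. Posterior precision = 1/σ₀² + n/σ²; posterior mean is the precision-weighted average of μ₀ and x̄.
Σxᵢ = 40.05 + 33.82 + 36.89 + 29.59 = 140.35, so n·x̄ = 140.35.
σ₀² = 8.24² = 67.8976, σ² = 4.87² = 23.7169; σ² + n·σ₀² = 23.7169 + 4·67.8976 = 295.3073.
Posterior mean = (μ₀/σ₀² + n·x̄/σ²)/(1/σ₀² + n/σ²) = (σ²·μ₀ + σ₀²·n·x̄)/(σ² + n·σ₀²) = (23.7169·36.15 + 67.8976·140.35)/295.3073 = 10386.794095/295.3073 = 35.1728.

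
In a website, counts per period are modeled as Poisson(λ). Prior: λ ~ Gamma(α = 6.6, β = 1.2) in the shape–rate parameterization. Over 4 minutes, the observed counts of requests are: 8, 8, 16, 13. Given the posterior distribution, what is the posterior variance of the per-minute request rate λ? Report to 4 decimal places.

1.9083

With a Gamma(shape α, rate β) prior, the Poisson likelihood is conjugate: the posterior is Gamma(α + ΣXᵢ, β + n).
Sum of counts S = 45 over n = 4 minutes.
Posterior: Gamma(α+S, β+n) = Gamma(6.6+45, 1.2+4) = Gamma(51.6, 5.2).
Var = α/β² = 51.6/5.2² = 1.9083.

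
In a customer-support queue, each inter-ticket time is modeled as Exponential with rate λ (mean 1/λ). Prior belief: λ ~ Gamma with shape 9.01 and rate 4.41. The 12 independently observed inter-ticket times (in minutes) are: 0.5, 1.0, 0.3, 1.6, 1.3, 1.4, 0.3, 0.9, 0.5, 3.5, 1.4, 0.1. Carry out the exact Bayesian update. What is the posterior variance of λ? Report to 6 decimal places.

0.070936

With a Gamma(shape α, rate β) prior on the exponential rate λ, the posterior after n observations with total T = Σxᵢ is Gamma(α+n, β+T).
Sum of observations T = 12.8 minutes; n = 12.
Posterior: Gamma(9.01+12, 4.41+12.8) = Gamma(21.01, 17.21).
Var = α/β² = 0.070936.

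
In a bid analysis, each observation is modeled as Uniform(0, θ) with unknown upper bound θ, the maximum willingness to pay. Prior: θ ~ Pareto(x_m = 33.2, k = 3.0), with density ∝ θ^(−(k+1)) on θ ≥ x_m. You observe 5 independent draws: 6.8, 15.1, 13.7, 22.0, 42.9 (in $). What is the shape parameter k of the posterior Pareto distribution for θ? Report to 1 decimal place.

A Pareto(scale x_m, shape k) prior on the upper bound θ of Uniform(0, θ) is conjugate: posterior is Pareto(max(x_m, max xᵢ), k + n).
Sample maximum = 42.9; prior scale x_m = 33.2 → posterior scale = max = 42.9.
Posterior shape = 3.0 + 5 = 8.0.
Posterior shape k = 8.0.

8.0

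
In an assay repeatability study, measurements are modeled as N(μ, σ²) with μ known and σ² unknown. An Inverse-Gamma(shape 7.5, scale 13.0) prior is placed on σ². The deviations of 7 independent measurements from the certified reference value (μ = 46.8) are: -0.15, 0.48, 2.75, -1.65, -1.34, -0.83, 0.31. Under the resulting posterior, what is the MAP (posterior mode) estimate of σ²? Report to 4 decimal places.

With known mean μ and an Inverse-Gamma(α, β) prior on σ², the Normal likelihood is conjugate: posterior is Inv-Gamma(α + n/2, β + Σ(xᵢ−μ)²/2).
Σ(xᵢ−μ)² = (-0.15)² + (0.48)² + (2.75)² + (-1.65)² + (-1.34)² + (-0.83)² + (0.31)² = 13.1185.
Posterior: Inv-Gamma(7.5 + 7/2, 13.0 + 13.1185/2) = Inv-Gamma(11.00, 19.55925).
Mode = β/(α+1) = 19.55925/12.00 = 1.6299.

1.6299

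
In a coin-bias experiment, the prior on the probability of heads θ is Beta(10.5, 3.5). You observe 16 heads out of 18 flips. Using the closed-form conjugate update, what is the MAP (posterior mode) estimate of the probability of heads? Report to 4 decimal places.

0.8500

The Beta prior is conjugate to a Binomial/Bernoulli likelihood; the update adds successes to α and failures to β.
Posterior: Beta(α+k, β+n−k) = Beta(10.5+16, 3.5+2) = Beta(26.5, 5.5).
Mode of Beta(a,b) for a,b>1 is (a−1)/(a+b−2) = 25.5/30.0 = 0.8500.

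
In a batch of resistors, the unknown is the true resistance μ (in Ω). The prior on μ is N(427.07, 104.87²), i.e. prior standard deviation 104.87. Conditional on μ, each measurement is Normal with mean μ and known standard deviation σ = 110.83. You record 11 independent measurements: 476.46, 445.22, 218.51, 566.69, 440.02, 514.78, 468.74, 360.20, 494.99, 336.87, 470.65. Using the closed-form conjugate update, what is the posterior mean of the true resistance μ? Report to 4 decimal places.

434.9400

For Normal data with known variance σ², a Normal(μ₀, σ₀²) prior on μ is conjugate. Posterior precision = 1/σ₀² + n/σ²; posterior mean is the precision-weighted average of μ₀ and x̄.
Σxᵢ = 476.46 + 445.22 + 218.51 + 566.69 + 440.02 + 514.78 + 468.74 + 360.20 + 494.99 + 336.87 + 470.65 = 4793.13, so n·x̄ = 4793.13.
σ₀² = 104.87² = 10997.7169, σ² = 110.83² = 12283.2889; σ² + n·σ₀² = 12283.2889 + 11·10997.7169 = 133258.1748.
Posterior mean = (μ₀/σ₀² + n·x̄/σ²)/(1/σ₀² + n/σ²) = (σ²·μ₀ + σ₀²·n·x̄)/(σ² + n·σ₀²) = (12283.2889·427.07 + 10997.7169·4793.13)/133258.1748 = 57959310.99542/133258.1748 = 434.9400.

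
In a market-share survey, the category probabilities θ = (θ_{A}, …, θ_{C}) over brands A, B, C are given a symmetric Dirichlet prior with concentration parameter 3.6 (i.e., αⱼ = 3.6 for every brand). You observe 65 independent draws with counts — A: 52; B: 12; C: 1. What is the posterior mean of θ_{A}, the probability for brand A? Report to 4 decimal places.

The Dirichlet prior is conjugate to the Multinomial likelihood: each posterior αⱼ = prior αⱼ + observed count nⱼ.
Posterior concentration: (55.6, 15.6, 4.6), total = 75.8.
E[θ_{A}|data] = α_{A}/Σα = 55.6/75.8 = 0.7335.

0.7335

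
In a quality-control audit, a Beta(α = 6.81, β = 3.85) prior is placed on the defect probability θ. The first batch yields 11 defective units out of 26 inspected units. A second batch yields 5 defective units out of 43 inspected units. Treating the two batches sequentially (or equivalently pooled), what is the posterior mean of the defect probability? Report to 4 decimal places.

The Beta prior is conjugate to a Binomial/Bernoulli likelihood; the update adds successes to α and failures to β.
After batch 1: Beta(6.81+11, 3.85+15) = Beta(17.81, 18.85).
After batch 2: Beta(17.81+5, 18.85+38) = Beta(22.81, 56.85).
Posterior mean = α/(α+β) = 22.81/79.66 = 0.2863.

0.2863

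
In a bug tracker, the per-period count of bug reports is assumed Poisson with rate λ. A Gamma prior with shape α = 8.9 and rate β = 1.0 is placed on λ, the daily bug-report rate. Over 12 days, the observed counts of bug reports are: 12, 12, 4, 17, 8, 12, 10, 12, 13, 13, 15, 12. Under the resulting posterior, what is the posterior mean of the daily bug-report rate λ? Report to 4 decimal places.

11.4538

With a Gamma(shape α, rate β) prior, the Poisson likelihood is conjugate: the posterior is Gamma(α + ΣXᵢ, β + n).
Sum of counts S = 140 over n = 12 days.
Posterior: Gamma(α+S, β+n) = Gamma(8.9+140, 1.0+12) = Gamma(148.9, 13.0).
Posterior mean = α/β = 148.9/13.0 = 11.4538.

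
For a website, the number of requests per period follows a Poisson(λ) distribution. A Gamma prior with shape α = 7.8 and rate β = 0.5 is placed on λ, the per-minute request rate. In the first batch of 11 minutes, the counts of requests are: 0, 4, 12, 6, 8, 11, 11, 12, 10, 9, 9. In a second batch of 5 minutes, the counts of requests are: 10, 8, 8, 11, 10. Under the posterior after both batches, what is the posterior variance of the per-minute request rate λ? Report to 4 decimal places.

0.5392

With a Gamma(shape α, rate β) prior, the Poisson likelihood is conjugate: the posterior is Gamma(α + ΣXᵢ, β + n).
Batch 1: sum of counts S = 92 over n = 11 minutes.
After batch 1: Gamma(α+S, β+n) = Gamma(7.8+92, 0.5+11) = Gamma(99.8, 11.5).
Batch 2: sum of counts S = 47 over n = 5 minutes.
After batch 2: Gamma(α+S, β+n) = Gamma(99.8+47, 11.5+5) = Gamma(146.8, 16.5).
Var = α/β² = 146.8/16.5² = 0.5392.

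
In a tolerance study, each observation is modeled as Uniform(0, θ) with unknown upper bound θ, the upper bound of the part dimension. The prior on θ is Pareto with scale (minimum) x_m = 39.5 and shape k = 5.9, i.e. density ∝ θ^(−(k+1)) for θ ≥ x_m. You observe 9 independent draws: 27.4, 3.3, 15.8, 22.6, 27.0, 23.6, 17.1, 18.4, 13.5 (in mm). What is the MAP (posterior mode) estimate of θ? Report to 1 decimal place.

A Pareto(scale x_m, shape k) prior on the upper bound θ of Uniform(0, θ) is conjugate: posterior is Pareto(max(x_m, max xᵢ), k + n).
Sample maximum = 27.4; prior scale x_m = 39.5 → posterior scale = max = 39.5.
Posterior shape = 5.9 + 9 = 14.9.
The Pareto density is decreasing on [x_m, ∞), so the mode is x_m = 39.5.

39.5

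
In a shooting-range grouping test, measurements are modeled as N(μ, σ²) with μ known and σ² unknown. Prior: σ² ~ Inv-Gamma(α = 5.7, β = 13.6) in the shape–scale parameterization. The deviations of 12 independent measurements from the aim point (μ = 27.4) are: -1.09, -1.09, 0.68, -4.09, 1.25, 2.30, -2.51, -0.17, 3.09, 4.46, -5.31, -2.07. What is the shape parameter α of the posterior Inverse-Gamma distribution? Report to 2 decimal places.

With known mean μ and an Inverse-Gamma(α, β) prior on σ², the Normal likelihood is conjugate: posterior is Inv-Gamma(α + n/2, β + Σ(xᵢ−μ)²/2).
Σ(xᵢ−μ)² = (-1.09)² + (-1.09)² + (0.68)² + (-4.09)² + (1.25)² + (2.30)² + (-2.51)² + (-0.17)² + (3.09)² + (4.46)² + (-5.31)² + (-2.07)² = 94.6689.
Posterior: Inv-Gamma(5.7 + 12/2, 13.6 + 94.6689/2) = Inv-Gamma(11.70, 60.93445).
Posterior α = 11.70.

11.70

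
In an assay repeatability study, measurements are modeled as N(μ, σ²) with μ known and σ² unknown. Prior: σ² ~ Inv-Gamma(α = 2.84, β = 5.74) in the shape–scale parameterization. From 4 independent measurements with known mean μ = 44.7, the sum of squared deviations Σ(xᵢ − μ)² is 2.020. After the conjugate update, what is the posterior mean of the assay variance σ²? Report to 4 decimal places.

With known mean μ and an Inverse-Gamma(α, β) prior on σ², the Normal likelihood is conjugate: posterior is Inv-Gamma(α + n/2, β + Σ(xᵢ−μ)²/2).
Posterior: Inv-Gamma(2.84 + 4/2, 5.74 + 2.020/2) = Inv-Gamma(4.84, 6.7500).
E[σ²|data] = β/(α−1) = 6.7500/3.84 = 1.7578.

1.7578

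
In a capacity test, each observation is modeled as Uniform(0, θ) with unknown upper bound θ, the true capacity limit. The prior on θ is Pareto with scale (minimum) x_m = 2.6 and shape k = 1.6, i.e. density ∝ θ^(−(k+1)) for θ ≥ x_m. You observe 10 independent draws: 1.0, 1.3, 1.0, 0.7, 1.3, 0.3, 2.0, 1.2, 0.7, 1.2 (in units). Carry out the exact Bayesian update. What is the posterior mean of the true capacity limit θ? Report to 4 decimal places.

A Pareto(scale x_m, shape k) prior on the upper bound θ of Uniform(0, θ) is conjugate: posterior is Pareto(max(x_m, max xᵢ), k + n).
Sample maximum = 2.0; prior scale x_m = 2.6 → posterior scale = max = 2.6.
Posterior shape = 1.6 + 10 = 11.6.
E[θ|data] = k·x_m/(k−1) = 11.6·2.6/10.6 = 2.8453.

2.8453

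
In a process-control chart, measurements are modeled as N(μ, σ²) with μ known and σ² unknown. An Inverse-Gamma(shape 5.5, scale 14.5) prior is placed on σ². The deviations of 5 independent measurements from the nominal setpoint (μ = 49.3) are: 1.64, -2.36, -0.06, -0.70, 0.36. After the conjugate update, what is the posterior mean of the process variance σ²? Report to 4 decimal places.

With known mean μ and an Inverse-Gamma(α, β) prior on σ², the Normal likelihood is conjugate: posterior is Inv-Gamma(α + n/2, β + Σ(xᵢ−μ)²/2).
Σ(xᵢ−μ)² = (1.64)² + (-2.36)² + (-0.06)² + (-0.70)² + (0.36)² = 8.8824.
Posterior: Inv-Gamma(5.5 + 5/2, 14.5 + 8.8824/2) = Inv-Gamma(8.00, 18.94120).
E[σ²|data] = β/(α−1) = 18.94120/7.00 = 2.7059.

2.7059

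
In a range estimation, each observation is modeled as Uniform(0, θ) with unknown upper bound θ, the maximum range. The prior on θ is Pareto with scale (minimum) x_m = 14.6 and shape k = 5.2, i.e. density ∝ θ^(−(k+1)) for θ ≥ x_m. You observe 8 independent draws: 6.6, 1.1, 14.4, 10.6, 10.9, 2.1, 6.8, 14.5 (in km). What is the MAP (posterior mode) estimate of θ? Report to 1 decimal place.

14.6

A Pareto(scale x_m, shape k) prior on the upper bound θ of Uniform(0, θ) is conjugate: posterior is Pareto(max(x_m, max xᵢ), k + n).
Sample maximum = 14.5; prior scale x_m = 14.6 → posterior scale = max = 14.6.
Posterior shape = 5.2 + 8 = 13.2.
The Pareto density is decreasing on [x_m, ∞), so the mode is x_m = 14.6.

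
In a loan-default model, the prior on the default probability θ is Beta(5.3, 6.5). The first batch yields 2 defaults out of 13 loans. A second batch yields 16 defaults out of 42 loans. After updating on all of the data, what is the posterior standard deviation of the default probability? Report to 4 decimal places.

0.0579

The Beta prior is conjugate to a Binomial/Bernoulli likelihood; the update adds successes to α and failures to β.
After batch 1: Beta(5.3+2, 6.5+11) = Beta(7.3, 17.5).
After batch 2: Beta(7.3+16, 17.5+26) = Beta(23.3, 43.5).
Var = αβ/((α+β)²(α+β+1)) = 23.3·43.5/(66.8²·67.8) = 0.00335014; SD = √0.00335014 = 0.0579.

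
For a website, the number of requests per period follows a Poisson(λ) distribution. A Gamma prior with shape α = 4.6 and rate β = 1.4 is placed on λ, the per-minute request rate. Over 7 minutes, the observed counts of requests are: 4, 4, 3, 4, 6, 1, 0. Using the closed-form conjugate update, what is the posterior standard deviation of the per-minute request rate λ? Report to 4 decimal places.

0.6140

With a Gamma(shape α, rate β) prior, the Poisson likelihood is conjugate: the posterior is Gamma(α + ΣXᵢ, β + n).
Sum of counts S = 22 over n = 7 minutes.
Posterior: Gamma(α+S, β+n) = Gamma(4.6+22, 1.4+7) = Gamma(26.6, 8.4).
SD = √α/β = √26.6/8.4 = 0.6140.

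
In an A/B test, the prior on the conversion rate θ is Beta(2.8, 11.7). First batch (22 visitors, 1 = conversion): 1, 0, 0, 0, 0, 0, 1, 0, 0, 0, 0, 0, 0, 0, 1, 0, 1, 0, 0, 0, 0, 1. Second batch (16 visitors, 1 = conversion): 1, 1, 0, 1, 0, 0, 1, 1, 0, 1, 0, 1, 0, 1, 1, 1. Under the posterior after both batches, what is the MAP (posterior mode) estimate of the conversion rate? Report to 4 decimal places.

0.3327

The Beta prior is conjugate to a Binomial/Bernoulli likelihood; the update adds successes to α and failures to β.
After batch 1: Beta(2.8+5, 11.7+17) = Beta(7.8, 28.7).
After batch 2: Beta(7.8+10, 28.7+6) = Beta(17.8, 34.7).
Mode of Beta(a,b) for a,b>1 is (a−1)/(a+b−2) = 16.8/50.5 = 0.3327.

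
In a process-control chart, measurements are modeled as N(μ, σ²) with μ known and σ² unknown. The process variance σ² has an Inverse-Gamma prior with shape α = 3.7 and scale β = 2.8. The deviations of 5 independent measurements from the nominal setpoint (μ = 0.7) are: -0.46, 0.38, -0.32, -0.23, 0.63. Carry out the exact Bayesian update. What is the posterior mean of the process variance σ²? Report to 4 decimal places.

0.6258

With known mean μ and an Inverse-Gamma(α, β) prior on σ², the Normal likelihood is conjugate: posterior is Inv-Gamma(α + n/2, β + Σ(xᵢ−μ)²/2).
Σ(xᵢ−μ)² = (-0.46)² + (0.38)² + (-0.32)² + (-0.23)² + (0.63)² = 0.9082.
Posterior: Inv-Gamma(3.7 + 5/2, 2.8 + 0.9082/2) = Inv-Gamma(6.20, 3.25410).
E[σ²|data] = β/(α−1) = 3.25410/5.20 = 0.6258.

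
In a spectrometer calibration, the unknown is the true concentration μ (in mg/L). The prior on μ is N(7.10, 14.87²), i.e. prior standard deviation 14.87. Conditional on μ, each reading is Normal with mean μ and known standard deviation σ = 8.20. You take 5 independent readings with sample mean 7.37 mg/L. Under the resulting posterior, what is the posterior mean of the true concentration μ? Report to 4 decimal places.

7.3545

For Normal data with known variance σ², a Normal(μ₀, σ₀²) prior on μ is conjugate. Posterior precision = 1/σ₀² + n/σ²; posterior mean is the precision-weighted average of μ₀ and x̄.
n·x̄ = 5·7.37 = 36.85.
σ₀² = 14.87² = 221.1169, σ² = 8.20² = 67.24; σ² + n·σ₀² = 67.24 + 5·221.1169 = 1172.8245.
Posterior mean = (μ₀/σ₀² + n·x̄/σ²)/(1/σ₀² + n/σ²) = (σ²·μ₀ + σ₀²·n·x̄)/(σ² + n·σ₀²) = (67.24·7.10 + 221.1169·36.85)/1172.8245 = 8625.561765/1172.8245 = 7.3545.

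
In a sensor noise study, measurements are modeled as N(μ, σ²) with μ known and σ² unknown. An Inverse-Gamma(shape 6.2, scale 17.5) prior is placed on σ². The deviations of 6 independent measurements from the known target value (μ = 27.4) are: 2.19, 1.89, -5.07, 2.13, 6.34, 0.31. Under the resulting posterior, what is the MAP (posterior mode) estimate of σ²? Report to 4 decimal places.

With known mean μ and an Inverse-Gamma(α, β) prior on σ², the Normal likelihood is conjugate: posterior is Inv-Gamma(α + n/2, β + Σ(xᵢ−μ)²/2).
Σ(xᵢ−μ)² = (2.19)² + (1.89)² + (-5.07)² + (2.13)² + (6.34)² + (0.31)² = 78.9017.
Posterior: Inv-Gamma(6.2 + 6/2, 17.5 + 78.9017/2) = Inv-Gamma(9.20, 56.95085).
Mode = β/(α+1) = 56.95085/10.20 = 5.5834.

5.5834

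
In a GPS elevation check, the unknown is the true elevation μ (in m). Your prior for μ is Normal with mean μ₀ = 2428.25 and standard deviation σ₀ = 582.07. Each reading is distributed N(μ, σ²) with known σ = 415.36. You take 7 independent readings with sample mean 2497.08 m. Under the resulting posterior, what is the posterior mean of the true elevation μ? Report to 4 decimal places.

2492.4125

For Normal data with known variance σ², a Normal(μ₀, σ₀²) prior on μ is conjugate. Posterior precision = 1/σ₀² + n/σ²; posterior mean is the precision-weighted average of μ₀ and x̄.
n·x̄ = 7·2497.08 = 17479.56.
σ₀² = 582.07² = 338805.4849, σ² = 415.36² = 172523.9296; σ² + n·σ₀² = 172523.9296 + 7·338805.4849 = 2544162.3239.
Posterior mean = (μ₀/σ₀² + n·x̄/σ²)/(1/σ₀² + n/σ²) = (σ²·μ₀ + σ₀²·n·x̄)/(σ² + n·σ₀²) = (172523.9296·2428.25 + 338805.4849·17479.56)/2544162.3239 = 6341102033.689844/2544162.3239 = 2492.4125.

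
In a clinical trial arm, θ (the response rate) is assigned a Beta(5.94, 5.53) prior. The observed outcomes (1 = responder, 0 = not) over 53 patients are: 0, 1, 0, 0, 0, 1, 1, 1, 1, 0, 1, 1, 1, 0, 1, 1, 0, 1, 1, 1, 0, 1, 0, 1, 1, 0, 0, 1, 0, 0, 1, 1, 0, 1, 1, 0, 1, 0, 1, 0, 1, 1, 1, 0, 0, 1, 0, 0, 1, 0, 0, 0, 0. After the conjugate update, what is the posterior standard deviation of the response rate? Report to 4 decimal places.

0.0617

The Beta prior is conjugate to a Binomial/Bernoulli likelihood; the update adds successes to α and failures to β.
Posterior: Beta(α+k, β+n−k) = Beta(5.94+28, 5.53+25) = Beta(33.94, 30.53).
Var = αβ/((α+β)²(α+β+1)) = 33.94·30.53/(64.47²·65.47) = 0.00380786; SD = √0.00380786 = 0.0617.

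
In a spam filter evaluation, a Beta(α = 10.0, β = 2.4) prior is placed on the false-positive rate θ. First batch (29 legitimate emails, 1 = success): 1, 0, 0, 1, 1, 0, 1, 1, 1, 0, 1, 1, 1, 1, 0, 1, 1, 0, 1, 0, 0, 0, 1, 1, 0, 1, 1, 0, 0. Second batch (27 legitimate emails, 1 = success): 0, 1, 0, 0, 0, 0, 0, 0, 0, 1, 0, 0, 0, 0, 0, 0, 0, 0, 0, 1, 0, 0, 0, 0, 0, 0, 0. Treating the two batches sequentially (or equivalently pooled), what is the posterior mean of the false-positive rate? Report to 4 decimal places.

0.4386

The Beta prior is conjugate to a Binomial/Bernoulli likelihood; the update adds successes to α and failures to β.
After batch 1: Beta(10.0+17, 2.4+12) = Beta(27.0, 14.4).
After batch 2: Beta(27.0+3, 14.4+24) = Beta(30.0, 38.4).
Posterior mean = α/(α+β) = 30.0/68.4 = 0.4386.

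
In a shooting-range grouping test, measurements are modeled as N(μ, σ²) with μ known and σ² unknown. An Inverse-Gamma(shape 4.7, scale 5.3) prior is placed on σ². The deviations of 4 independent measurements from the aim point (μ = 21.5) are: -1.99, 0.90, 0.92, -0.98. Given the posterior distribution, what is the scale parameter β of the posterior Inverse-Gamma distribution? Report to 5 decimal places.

8.58845

With known mean μ and an Inverse-Gamma(α, β) prior on σ², the Normal likelihood is conjugate: posterior is Inv-Gamma(α + n/2, β + Σ(xᵢ−μ)²/2).
Σ(xᵢ−μ)² = (-1.99)² + (0.90)² + (0.92)² + (-0.98)² = 6.5769.
Posterior: Inv-Gamma(4.7 + 4/2, 5.3 + 6.5769/2) = Inv-Gamma(6.70, 8.58845).
Posterior β = 8.58845.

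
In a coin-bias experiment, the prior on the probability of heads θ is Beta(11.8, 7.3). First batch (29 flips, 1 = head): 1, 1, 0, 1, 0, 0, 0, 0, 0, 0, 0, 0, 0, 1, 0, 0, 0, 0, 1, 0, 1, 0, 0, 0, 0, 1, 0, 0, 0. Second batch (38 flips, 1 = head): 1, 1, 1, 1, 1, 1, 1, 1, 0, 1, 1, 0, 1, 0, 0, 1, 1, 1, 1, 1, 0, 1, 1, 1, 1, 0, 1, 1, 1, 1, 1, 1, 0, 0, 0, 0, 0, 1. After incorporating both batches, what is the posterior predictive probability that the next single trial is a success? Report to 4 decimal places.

0.5319

The Beta prior is conjugate to a Binomial/Bernoulli likelihood; the update adds successes to α and failures to β.
After batch 1: Beta(11.8+7, 7.3+22) = Beta(18.8, 29.3).
After batch 2: Beta(18.8+27, 29.3+11) = Beta(45.8, 40.3).
For a single future Bernoulli trial, P(success | data) = α/(α+β) = 0.5319.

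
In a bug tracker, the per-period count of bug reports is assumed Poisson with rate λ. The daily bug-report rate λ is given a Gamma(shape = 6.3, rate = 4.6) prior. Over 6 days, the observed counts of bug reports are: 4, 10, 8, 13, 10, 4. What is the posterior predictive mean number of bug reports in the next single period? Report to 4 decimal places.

With a Gamma(shape α, rate β) prior, the Poisson likelihood is conjugate: the posterior is Gamma(α + ΣXᵢ, β + n).
Sum of counts S = 49 over n = 6 days.
Posterior: Gamma(α+S, β+n) = Gamma(6.3+49, 4.6+6) = Gamma(55.3, 10.6).
The predictive distribution for one future period is NegBinom with mean α/β = 5.2170.

5.2170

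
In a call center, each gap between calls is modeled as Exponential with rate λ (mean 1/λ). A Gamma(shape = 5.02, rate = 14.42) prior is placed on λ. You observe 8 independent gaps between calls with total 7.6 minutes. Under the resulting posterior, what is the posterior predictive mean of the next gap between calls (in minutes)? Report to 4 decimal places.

With a Gamma(shape α, rate β) prior on the exponential rate λ, the posterior after n observations with total T = Σxᵢ is Gamma(α+n, β+T).
Posterior: Gamma(5.02+8, 14.42+7.6) = Gamma(13.02, 22.02).
The predictive distribution for the next observation is Lomax; its mean is β/(α−1) = 22.02/12.02 = 1.8319.

1.8319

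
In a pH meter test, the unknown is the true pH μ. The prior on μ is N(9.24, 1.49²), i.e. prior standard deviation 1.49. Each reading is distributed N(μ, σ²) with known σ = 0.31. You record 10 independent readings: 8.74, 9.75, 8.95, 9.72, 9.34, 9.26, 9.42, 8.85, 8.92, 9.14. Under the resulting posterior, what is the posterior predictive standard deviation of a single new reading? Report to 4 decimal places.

For Normal data with known variance σ², a Normal(μ₀, σ₀²) prior on μ is conjugate. Posterior precision = 1/σ₀² + n/σ²; posterior mean is the precision-weighted average of μ₀ and x̄.
σ₀² = 1.49² = 2.2201, σ² = 0.31² = 0.0961; σ² + n·σ₀² = 0.0961 + 10·2.2201 = 22.2971.
Posterior precision = 1/σ₀² + n/σ² = 1/2.2201 + 10/0.0961 = (σ² + n·σ₀²)/(σ₀²σ²) = 22.2971/(2.2201·0.0961); posterior variance σₙ² = σ₀²σ²/(σ² + n·σ₀²) = 2.2201·0.0961/22.2971 = 0.009569.
Predictive variance for one new observation = σₙ² + σ² = 2.2201·0.0961/22.2971 + 0.0961 = σ²·(σ₀² + 22.2971)/22.2971 = 0.0961·24.5172/22.2971 = 0.105669; SD = √(0.0961·24.5172/22.2971) = 0.3251.

0.3251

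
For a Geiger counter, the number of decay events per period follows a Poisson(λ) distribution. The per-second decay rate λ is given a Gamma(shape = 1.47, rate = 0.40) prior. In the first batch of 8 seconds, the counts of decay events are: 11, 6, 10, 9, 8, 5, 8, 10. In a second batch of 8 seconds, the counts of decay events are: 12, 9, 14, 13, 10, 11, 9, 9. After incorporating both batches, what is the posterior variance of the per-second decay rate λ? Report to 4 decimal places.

With a Gamma(shape α, rate β) prior, the Poisson likelihood is conjugate: the posterior is Gamma(α + ΣXᵢ, β + n).
Batch 1: sum of counts S = 67 over n = 8 seconds.
After batch 1: Gamma(α+S, β+n) = Gamma(1.47+67, 0.40+8) = Gamma(68.47, 8.40).
Batch 2: sum of counts S = 87 over n = 8 seconds.
After batch 2: Gamma(α+S, β+n) = Gamma(68.47+87, 8.40+8) = Gamma(155.47, 16.40).
Var = α/β² = 155.47/16.40² = 0.5780.

0.5780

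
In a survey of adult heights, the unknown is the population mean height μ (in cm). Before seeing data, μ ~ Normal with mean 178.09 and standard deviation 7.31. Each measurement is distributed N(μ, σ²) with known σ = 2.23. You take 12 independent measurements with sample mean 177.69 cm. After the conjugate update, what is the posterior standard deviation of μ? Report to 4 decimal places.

0.6413

For Normal data with known variance σ², a Normal(μ₀, σ₀²) prior on μ is conjugate. Posterior precision = 1/σ₀² + n/σ²; posterior mean is the precision-weighted average of μ₀ and x̄.
σ₀² = 7.31² = 53.4361, σ² = 2.23² = 4.9729; σ² + n·σ₀² = 4.9729 + 12·53.4361 = 646.2061.
Posterior precision = 1/σ₀² + n/σ² = 1/53.4361 + 12/4.9729 = (σ² + n·σ₀²)/(σ₀²σ²) = 646.2061/(53.4361·4.9729); posterior variance σₙ² = σ₀²σ²/(σ² + n·σ₀²) = 53.4361·4.9729/646.2061 = 0.411219.
Posterior SD = √σₙ² = √(53.4361·4.9729/646.2061) = 0.6413.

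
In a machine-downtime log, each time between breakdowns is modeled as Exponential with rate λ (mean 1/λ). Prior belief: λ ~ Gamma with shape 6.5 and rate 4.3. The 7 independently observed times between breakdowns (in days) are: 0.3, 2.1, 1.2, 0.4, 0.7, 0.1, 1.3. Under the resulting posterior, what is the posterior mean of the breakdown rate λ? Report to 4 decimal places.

With a Gamma(shape α, rate β) prior on the exponential rate λ, the posterior after n observations with total T = Σxᵢ is Gamma(α+n, β+T).
Sum of observations T = 6.1 days; n = 7.
Posterior: Gamma(6.5+7, 4.3+6.1) = Gamma(13.5, 10.4).
Posterior mean of λ = α/β = 13.5/10.4 = 1.2981.

1.2981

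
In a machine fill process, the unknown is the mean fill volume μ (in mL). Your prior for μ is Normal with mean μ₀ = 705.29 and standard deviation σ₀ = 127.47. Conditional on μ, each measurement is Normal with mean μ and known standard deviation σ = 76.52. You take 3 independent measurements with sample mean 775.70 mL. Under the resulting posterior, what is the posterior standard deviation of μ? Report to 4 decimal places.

For Normal data with known variance σ², a Normal(μ₀, σ₀²) prior on μ is conjugate. Posterior precision = 1/σ₀² + n/σ²; posterior mean is the precision-weighted average of μ₀ and x̄.
σ₀² = 127.47² = 16248.6009, σ² = 76.52² = 5855.3104; σ² + n·σ₀² = 5855.3104 + 3·16248.6009 = 54601.1131.
Posterior precision = 1/σ₀² + n/σ² = 1/16248.6009 + 3/5855.3104 = (σ² + n·σ₀²)/(σ₀²σ²) = 54601.1131/(16248.6009·5855.3104); posterior variance σₙ² = σ₀²σ²/(σ² + n·σ₀²) = 16248.6009·5855.3104/54601.1131 = 1742.466342.
Posterior SD = √σₙ² = √(16248.6009·5855.3104/54601.1131) = 41.7429.

41.7429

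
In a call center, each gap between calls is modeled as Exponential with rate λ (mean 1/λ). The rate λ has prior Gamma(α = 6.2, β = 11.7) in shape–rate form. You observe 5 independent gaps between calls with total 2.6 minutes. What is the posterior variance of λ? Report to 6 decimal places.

With a Gamma(shape α, rate β) prior on the exponential rate λ, the posterior after n observations with total T = Σxᵢ is Gamma(α+n, β+T).
Posterior: Gamma(6.2+5, 11.7+2.6) = Gamma(11.2, 14.3).
Var = α/β² = 0.054770.

0.054770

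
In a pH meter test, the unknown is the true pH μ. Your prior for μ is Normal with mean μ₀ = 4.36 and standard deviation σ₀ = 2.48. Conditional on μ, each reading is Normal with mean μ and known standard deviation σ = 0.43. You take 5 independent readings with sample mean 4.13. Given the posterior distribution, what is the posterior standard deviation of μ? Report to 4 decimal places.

0.1917

For Normal data with known variance σ², a Normal(μ₀, σ₀²) prior on μ is conjugate. Posterior precision = 1/σ₀² + n/σ²; posterior mean is the precision-weighted average of μ₀ and x̄.
σ₀² = 2.48² = 6.1504, σ² = 0.43² = 0.1849; σ² + n·σ₀² = 0.1849 + 5·6.1504 = 30.9369.
Posterior precision = 1/σ₀² + n/σ² = 1/6.1504 + 5/0.1849 = (σ² + n·σ₀²)/(σ₀²σ²) = 30.9369/(6.1504·0.1849); posterior variance σₙ² = σ₀²σ²/(σ² + n·σ₀²) = 6.1504·0.1849/30.9369 = 0.036759.
Posterior SD = √σₙ² = √(6.1504·0.1849/30.9369) = 0.1917.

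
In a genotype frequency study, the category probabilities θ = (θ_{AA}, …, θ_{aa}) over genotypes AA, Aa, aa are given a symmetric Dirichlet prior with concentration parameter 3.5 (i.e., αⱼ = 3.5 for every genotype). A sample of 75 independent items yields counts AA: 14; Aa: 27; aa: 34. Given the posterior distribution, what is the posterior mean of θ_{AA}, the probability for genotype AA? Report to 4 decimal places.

The Dirichlet prior is conjugate to the Multinomial likelihood: each posterior αⱼ = prior αⱼ + observed count nⱼ.
Posterior concentration: (17.5, 30.5, 37.5), total = 85.5.
E[θ_{AA}|data] = α_{AA}/Σα = 17.5/85.5 = 0.2047.

0.2047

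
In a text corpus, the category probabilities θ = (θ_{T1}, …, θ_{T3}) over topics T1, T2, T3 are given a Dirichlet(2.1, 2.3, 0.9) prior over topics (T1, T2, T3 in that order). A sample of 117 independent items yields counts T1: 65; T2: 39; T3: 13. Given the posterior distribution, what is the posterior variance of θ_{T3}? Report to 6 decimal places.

The Dirichlet prior is conjugate to the Multinomial likelihood: each posterior αⱼ = prior αⱼ + observed count nⱼ.
Posterior concentration: (67.1, 41.3, 13.9), total = 122.3.
Var[θ_j] = α_j(Σα−α_j)/((Σα)²(Σα+1)) = 13.9·108.4/(122.3²·123.3) = 0.000817.

0.000817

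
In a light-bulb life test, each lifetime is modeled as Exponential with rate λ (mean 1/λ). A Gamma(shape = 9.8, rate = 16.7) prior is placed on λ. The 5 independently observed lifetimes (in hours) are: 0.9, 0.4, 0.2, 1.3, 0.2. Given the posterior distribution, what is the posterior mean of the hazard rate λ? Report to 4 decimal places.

0.7513

With a Gamma(shape α, rate β) prior on the exponential rate λ, the posterior after n observations with total T = Σxᵢ is Gamma(α+n, β+T).
Sum of observations T = 3.0 hours; n = 5.
Posterior: Gamma(9.8+5, 16.7+3.0) = Gamma(14.8, 19.7).
Posterior mean of λ = α/β = 14.8/19.7 = 0.7513.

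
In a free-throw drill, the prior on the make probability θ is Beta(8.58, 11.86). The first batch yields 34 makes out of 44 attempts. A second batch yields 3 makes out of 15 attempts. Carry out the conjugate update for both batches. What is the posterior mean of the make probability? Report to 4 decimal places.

The Beta prior is conjugate to a Binomial/Bernoulli likelihood; the update adds successes to α and failures to β.
After batch 1: Beta(8.58+34, 11.86+10) = Beta(42.58, 21.86).
After batch 2: Beta(42.58+3, 21.86+12) = Beta(45.58, 33.86).
Posterior mean = α/(α+β) = 45.58/79.44 = 0.5738.

0.5738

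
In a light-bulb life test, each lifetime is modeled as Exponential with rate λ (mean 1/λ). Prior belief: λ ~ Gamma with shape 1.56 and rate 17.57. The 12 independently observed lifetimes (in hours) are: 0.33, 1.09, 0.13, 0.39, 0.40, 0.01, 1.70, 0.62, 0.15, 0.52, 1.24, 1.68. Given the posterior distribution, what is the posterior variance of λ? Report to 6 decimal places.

With a Gamma(shape α, rate β) prior on the exponential rate λ, the posterior after n observations with total T = Σxᵢ is Gamma(α+n, β+T).
Sum of observations T = 8.26 hours; n = 12.
Posterior: Gamma(1.56+12, 17.57+8.26) = Gamma(13.56, 25.83).
Var = α/β² = 0.020324.

0.020324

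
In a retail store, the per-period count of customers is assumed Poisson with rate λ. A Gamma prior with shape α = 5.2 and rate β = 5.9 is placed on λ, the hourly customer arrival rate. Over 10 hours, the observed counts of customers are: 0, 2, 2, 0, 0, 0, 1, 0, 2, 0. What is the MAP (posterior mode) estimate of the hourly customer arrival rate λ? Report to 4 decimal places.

With a Gamma(shape α, rate β) prior, the Poisson likelihood is conjugate: the posterior is Gamma(α + ΣXᵢ, β + n).
Sum of counts S = 7 over n = 10 hours.
Posterior: Gamma(α+S, β+n) = Gamma(5.2+7, 5.9+10) = Gamma(12.2, 15.9).
Mode of Gamma(α,β) for α≥1 is (α−1)/β = 11.2/15.9 = 0.7044.

0.7044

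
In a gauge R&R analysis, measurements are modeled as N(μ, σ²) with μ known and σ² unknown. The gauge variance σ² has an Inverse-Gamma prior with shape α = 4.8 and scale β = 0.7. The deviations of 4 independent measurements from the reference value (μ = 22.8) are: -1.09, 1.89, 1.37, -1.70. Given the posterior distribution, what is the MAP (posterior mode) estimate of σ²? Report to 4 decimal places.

With known mean μ and an Inverse-Gamma(α, β) prior on σ², the Normal likelihood is conjugate: posterior is Inv-Gamma(α + n/2, β + Σ(xᵢ−μ)²/2).
Σ(xᵢ−μ)² = (-1.09)² + (1.89)² + (1.37)² + (-1.70)² = 9.5271.
Posterior: Inv-Gamma(4.8 + 4/2, 0.7 + 9.5271/2) = Inv-Gamma(6.80, 5.46355).
Mode = β/(α+1) = 5.46355/7.80 = 0.7005.

0.7005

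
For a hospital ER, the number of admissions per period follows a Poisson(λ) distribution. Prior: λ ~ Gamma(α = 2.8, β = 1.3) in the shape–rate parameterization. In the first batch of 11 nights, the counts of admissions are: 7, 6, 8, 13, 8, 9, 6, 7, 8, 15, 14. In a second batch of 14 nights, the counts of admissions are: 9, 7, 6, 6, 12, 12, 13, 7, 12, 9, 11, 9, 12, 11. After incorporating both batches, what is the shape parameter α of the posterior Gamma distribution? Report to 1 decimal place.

With a Gamma(shape α, rate β) prior, the Poisson likelihood is conjugate: the posterior is Gamma(α + ΣXᵢ, β + n).
Batch 1: sum of counts S = 101 over n = 11 nights.
After batch 1: Gamma(α+S, β+n) = Gamma(2.8+101, 1.3+11) = Gamma(103.8, 12.3).
Batch 2: sum of counts S = 136 over n = 14 nights.
After batch 2: Gamma(α+S, β+n) = Gamma(103.8+136, 12.3+14) = Gamma(239.8, 26.3).
Posterior α = 239.8.

239.8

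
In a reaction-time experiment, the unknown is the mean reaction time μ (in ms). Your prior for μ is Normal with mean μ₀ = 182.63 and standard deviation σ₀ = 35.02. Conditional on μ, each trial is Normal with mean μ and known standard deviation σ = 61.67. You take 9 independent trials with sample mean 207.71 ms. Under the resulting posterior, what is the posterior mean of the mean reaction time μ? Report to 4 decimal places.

For Normal data with known variance σ², a Normal(μ₀, σ₀²) prior on μ is conjugate. Posterior precision = 1/σ₀² + n/σ²; posterior mean is the precision-weighted average of μ₀ and x̄.
n·x̄ = 9·207.71 = 1869.39.
σ₀² = 35.02² = 1226.4004, σ² = 61.67² = 3803.1889; σ² + n·σ₀² = 3803.1889 + 9·1226.4004 = 14840.7925.
Posterior mean = (μ₀/σ₀² + n·x̄/σ²)/(1/σ₀² + n/σ²) = (σ²·μ₀ + σ₀²·n·x̄)/(σ² + n·σ₀²) = (3803.1889·182.63 + 1226.4004·1869.39)/14840.7925 = 2987197.032563/14840.7925 = 201.2829.

201.2829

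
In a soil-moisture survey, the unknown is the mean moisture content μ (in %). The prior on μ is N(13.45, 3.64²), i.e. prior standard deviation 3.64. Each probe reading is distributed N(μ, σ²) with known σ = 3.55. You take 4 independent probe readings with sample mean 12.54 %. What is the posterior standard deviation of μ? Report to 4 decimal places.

1.5954

For Normal data with known variance σ², a Normal(μ₀, σ₀²) prior on μ is conjugate. Posterior precision = 1/σ₀² + n/σ²; posterior mean is the precision-weighted average of μ₀ and x̄.
σ₀² = 3.64² = 13.2496, σ² = 3.55² = 12.6025; σ² + n·σ₀² = 12.6025 + 4·13.2496 = 65.6009.
Posterior precision = 1/σ₀² + n/σ² = 1/13.2496 + 4/12.6025 = (σ² + n·σ₀²)/(σ₀²σ²) = 65.6009/(13.2496·12.6025); posterior variance σₙ² = σ₀²σ²/(σ² + n·σ₀²) = 13.2496·12.6025/65.6009 = 2.545363.
Posterior SD = √σₙ² = √(13.2496·12.6025/65.6009) = 1.5954.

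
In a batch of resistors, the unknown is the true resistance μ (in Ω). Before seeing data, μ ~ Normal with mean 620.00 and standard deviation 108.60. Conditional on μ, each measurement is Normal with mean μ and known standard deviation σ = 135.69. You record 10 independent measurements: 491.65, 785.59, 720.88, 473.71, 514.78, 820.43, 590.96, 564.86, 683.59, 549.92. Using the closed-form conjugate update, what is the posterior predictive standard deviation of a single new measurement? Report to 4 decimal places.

141.4367

For Normal data with known variance σ², a Normal(μ₀, σ₀²) prior on μ is conjugate. Posterior precision = 1/σ₀² + n/σ²; posterior mean is the precision-weighted average of μ₀ and x̄.
σ₀² = 108.60² = 11793.96, σ² = 135.69² = 18411.7761; σ² + n·σ₀² = 18411.7761 + 10·11793.96 = 136351.3761.
Posterior precision = 1/σ₀² + n/σ² = 1/11793.96 + 10/18411.7761 = (σ² + n·σ₀²)/(σ₀²σ²) = 136351.3761/(11793.96·18411.7761); posterior variance σₙ² = σ₀²σ²/(σ² + n·σ₀²) = 11793.96·18411.7761/136351.3761 = 1592.560024.
Predictive variance for one new observation = σₙ² + σ² = 11793.96·18411.7761/136351.3761 + 18411.7761 = σ²·(σ₀² + 136351.3761)/136351.3761 = 18411.7761·148145.3361/136351.3761 = 20004.336124; SD = √(18411.7761·148145.3361/136351.3761) = 141.4367.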